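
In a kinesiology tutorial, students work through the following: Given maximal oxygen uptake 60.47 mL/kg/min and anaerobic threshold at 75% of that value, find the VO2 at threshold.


Percentage as decimal = 0.75
VO2 at AT = 60.47 * 0.75 = 45.35 mL/kg/min

45.35 mL/kg/min


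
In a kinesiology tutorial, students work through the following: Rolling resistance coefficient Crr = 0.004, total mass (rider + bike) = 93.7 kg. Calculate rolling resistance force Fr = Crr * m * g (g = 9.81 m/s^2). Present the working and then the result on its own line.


Fr = Crr * m * g
= 0.004 * 93.7 * 9.81
= 3.677 N

3.677 N


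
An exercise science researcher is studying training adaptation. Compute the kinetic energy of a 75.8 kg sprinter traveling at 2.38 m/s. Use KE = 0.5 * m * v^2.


Velocity squared = 5.6644
KE = 0.5 * 75.8 * 5.6644 = 214.68 J

214.68 J


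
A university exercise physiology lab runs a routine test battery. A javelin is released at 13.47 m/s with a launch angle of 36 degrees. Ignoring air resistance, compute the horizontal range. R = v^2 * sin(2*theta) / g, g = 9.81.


Launch speed squared = 181.4409
sin(2 * 36 deg) = 0.951057
Range = 181.4409 * 0.951057 / 9.81
= 17.59 m

17.59 m


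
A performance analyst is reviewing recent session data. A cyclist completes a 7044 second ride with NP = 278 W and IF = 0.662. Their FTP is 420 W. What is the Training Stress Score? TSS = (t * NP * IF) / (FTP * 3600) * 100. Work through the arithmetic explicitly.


t * NP * IF = 7044 * 278 * 0.662 = 1296349.584
FTP * 3600 = 1512000
TSS = (1296349.584 / 1512000) * 100 = 85.74

85.74 TSS


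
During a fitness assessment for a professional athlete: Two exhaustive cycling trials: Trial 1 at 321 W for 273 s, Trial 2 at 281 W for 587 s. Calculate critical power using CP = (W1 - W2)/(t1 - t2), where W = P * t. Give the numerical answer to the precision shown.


W1 = 321 * 273 = 87633 J
W2 = 281 * 587 = 164947 J
CP = (87633 - 164947) / (273 - 587)
= -77314 / -314
= 246.22 W

246.22 W


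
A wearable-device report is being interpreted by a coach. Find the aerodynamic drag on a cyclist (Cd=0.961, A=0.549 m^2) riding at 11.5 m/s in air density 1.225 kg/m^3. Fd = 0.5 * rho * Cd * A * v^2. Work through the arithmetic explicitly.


Fd = 0.5 * 1.225 * 0.961 * 0.549 * 11.5^2
= 0.5 * 1.225 * 0.961 * 0.549 * 132.25
= 42.736 N

42.736 N


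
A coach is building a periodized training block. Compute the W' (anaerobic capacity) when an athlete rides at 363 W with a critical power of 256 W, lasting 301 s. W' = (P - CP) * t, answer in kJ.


Above-CP power = 107 W
Duration = 301 s
W' = 107 * 301 = 32207 J
Convert: 32207 / 1000 = 32.207 kJ

32.207 kJ


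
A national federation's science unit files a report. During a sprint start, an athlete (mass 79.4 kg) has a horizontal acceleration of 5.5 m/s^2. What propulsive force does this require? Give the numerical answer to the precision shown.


Propulsive force = mass * acceleration
= 79.4 kg * 5.5 m/s^2
= 436.7 N

436.7 N


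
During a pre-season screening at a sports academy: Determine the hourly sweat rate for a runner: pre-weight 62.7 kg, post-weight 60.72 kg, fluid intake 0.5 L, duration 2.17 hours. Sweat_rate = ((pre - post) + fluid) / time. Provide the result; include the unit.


Mass lost = 62.7 - 60.72 = 1.98 kg
Add fluid consumed: 1.98 + 0.5 = 2.48 L total sweat
Sweat rate = 2.48 / 2.17 = 1.143 L/h

1.143 L/h


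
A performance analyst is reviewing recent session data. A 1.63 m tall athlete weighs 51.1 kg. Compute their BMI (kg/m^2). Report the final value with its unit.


height^2 = 2.6569 m^2
BMI = 51.1 / 2.6569 = 19.23 kg/m^2

19.23 kg/m^2


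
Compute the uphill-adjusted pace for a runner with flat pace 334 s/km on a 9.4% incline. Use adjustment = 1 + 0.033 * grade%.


Adjustment factor = 1 + 0.033 * 9.4 = 1.3102
Grade-adjusted pace = 334 * 1.3102 = 437.61 s/km

437.61 s/km


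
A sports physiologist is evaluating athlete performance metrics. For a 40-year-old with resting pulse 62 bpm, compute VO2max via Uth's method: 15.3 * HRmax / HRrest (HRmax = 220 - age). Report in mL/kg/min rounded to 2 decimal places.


Step 1: HRmax = 220 - 40 = 180 bpm
Step 2: Ratio = 180 / 62 = 2.9032
Step 3: VO2max = 15.3 * 2.9032 = 44.42 mL/kg/min

44.42 mL/kg/min


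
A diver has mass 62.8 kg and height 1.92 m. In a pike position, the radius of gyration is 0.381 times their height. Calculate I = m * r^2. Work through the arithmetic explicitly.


r = 0.381 * 1.92 = 0.73152 m
I = m * r^2 = 62.8 * 0.535122 = 33.606 kg*m^2

33.606 kg*m^2


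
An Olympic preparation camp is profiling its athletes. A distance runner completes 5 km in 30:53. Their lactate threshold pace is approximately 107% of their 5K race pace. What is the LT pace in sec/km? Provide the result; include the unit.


Convert to seconds: 30 min 53 s = 1853 s
Pace per km = 1853 / 5 = 370.6 s/km
LT pace = 370.6 * 1.07 = 396.54 s/km

396.54 s/km


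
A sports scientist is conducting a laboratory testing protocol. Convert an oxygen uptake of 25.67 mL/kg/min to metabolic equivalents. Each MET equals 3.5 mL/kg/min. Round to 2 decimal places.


One MET = 3.5 mL/kg/min
Number of METs = 25.67 / 3.5
= 7.33 METs

7.33 METs


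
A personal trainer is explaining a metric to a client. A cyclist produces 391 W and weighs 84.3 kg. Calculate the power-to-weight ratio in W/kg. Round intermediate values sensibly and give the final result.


P/W = power / mass
= 391 / 84.3
= 4.638 W/kg

4.638 W/kg


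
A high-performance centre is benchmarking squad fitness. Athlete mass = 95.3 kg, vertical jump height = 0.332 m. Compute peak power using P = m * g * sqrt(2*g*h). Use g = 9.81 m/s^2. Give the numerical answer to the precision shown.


sqrt(2 * 9.81 * 0.332) = sqrt(6.51384) = 2.552223 m/s
P = 95.3 * 9.81 * 2.552223
= 2386.06 W

2386.06 W


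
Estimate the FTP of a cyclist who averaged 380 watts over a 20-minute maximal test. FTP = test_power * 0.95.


FTP = 380 * 0.95 = 361.0 W

361.0 W


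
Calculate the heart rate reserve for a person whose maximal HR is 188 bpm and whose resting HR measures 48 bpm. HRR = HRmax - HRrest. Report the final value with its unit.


HRmax = 188 bpm
HRrest = 48 bpm
HRR = 188 - 48 = 140 bpm

140 bpm


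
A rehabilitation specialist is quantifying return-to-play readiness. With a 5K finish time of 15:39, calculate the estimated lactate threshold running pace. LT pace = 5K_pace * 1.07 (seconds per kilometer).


Race duration = 939 s for 5 km
Average pace = 939 / 5 = 187.8 s/km
LT pace = 187.8 * 1.07
= 200.95 s/km

200.95 s/km


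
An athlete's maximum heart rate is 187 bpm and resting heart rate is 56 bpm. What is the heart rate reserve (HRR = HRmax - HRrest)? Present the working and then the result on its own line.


HRR = HRmax - HRrest
= 187 - 56
= 131 bpm

131 bpm


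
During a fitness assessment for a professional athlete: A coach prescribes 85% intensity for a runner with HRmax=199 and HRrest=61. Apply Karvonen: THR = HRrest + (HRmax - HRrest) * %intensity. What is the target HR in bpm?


Heart rate reserve = 199 - 61 = 138
Intensity fraction = 85 / 100 = 0.85
THR = 61 + 138 * 0.85 = 178.3 bpm

178.3 bpm


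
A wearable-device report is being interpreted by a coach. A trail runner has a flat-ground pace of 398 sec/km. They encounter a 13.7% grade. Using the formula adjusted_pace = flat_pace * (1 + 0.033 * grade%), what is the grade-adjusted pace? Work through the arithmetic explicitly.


Grade factor = 1 + 0.033 * 13.7 = 1.4521
Adjusted = 398 * 1.4521 = 577.94 sec/km

577.94 s/km


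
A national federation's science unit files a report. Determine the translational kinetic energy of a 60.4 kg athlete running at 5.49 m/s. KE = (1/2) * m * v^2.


KE = 0.5 * m * v^2
= 0.5 * 60.4 * 5.49^2
= 0.5 * 60.4 * 30.1401
= 910.23 J

910.23 J


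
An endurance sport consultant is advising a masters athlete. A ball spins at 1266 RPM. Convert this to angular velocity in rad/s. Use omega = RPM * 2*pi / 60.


omega = 1266 * 2 * pi / 60
= 1266 * 6.28318531 / 60
= 7954.513 / 60
= 132.575 rad/s

132.575 rad/s


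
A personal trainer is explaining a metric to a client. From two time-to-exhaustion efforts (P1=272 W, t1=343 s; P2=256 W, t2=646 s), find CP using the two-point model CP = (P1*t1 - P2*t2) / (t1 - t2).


Work in trial 1 = 93296 J
Work in trial 2 = 165376 J
Delta work = -72080 J
Delta time = -303 s
CP = -72080 / -303 = 237.89 W

237.89 W


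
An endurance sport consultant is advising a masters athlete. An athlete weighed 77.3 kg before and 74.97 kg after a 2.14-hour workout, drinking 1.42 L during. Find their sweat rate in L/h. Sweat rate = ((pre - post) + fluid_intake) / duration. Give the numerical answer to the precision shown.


Body mass change = 2.33 kg
Total sweat loss = 2.33 + 1.42 = 3.75 L
Rate = 3.75 / 2.14 = 1.752 L/h

1.752 L/h


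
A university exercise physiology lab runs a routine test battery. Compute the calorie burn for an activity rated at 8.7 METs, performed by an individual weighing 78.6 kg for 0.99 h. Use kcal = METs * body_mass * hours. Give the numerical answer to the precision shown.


Product of METs and mass = 8.7 * 78.6 = 683.82
Total kcal = 683.82 * 0.99 = 676.98 kcal

676.98 kcal


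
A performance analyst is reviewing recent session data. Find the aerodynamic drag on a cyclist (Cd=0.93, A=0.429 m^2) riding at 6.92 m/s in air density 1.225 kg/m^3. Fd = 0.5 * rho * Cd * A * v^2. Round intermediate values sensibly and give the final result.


Fd = 0.5 * 1.225 * 0.93 * 0.429 * 6.92^2
= 0.5 * 1.225 * 0.93 * 0.429 * 47.8864
= 11.702 N

11.702 N


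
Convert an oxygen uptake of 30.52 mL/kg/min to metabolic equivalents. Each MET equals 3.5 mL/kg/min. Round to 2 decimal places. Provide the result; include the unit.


One MET = 3.5 mL/kg/min
Number of METs = 30.52 / 3.5
= 8.72 METs

8.72 METs


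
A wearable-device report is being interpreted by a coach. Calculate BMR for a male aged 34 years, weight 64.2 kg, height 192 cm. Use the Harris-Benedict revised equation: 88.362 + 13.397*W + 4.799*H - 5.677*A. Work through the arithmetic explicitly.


Substituting values:
W term = 13.397 * 64.2 = 860.0874
H term = 4.799 * 192 = 921.408
A term = 5.677 * 34 = 193.018
BMR = 1676.84 kcal/day

1676.84 kcal/day


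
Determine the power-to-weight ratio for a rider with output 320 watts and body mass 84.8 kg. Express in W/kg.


P/W = 320 / 84.8 = 3.774 W/kg

3.774 W/kg


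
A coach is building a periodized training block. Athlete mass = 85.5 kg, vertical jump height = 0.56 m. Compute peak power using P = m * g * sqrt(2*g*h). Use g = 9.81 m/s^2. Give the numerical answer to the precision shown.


sqrt(2 * 9.81 * 0.56) = sqrt(10.9872) = 3.314695 m/s
P = 85.5 * 9.81 * 3.314695
= 2780.22 W

2780.22 W


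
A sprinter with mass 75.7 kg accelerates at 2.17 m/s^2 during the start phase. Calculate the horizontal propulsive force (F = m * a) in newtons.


F = m * a
= 75.7 * 2.17
= 164.27 N

164.27 N


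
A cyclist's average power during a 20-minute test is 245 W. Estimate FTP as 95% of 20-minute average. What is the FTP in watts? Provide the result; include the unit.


FTP = 20-min power * 0.95
= 245 * 0.95
= 232.75 W

232.75 W


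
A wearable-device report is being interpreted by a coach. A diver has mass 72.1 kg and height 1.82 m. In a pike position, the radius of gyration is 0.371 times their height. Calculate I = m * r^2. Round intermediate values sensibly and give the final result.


r = 0.371 * 1.82 = 0.67522 m
I = m * r^2 = 72.1 * 0.455922 = 32.872 kg*m^2

32.872 kg*m^2


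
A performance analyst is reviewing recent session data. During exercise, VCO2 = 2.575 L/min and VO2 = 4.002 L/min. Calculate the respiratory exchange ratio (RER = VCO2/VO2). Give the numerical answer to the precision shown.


RER = VCO2 / VO2
= 2.575 / 4.002
= 0.6434

0.6434


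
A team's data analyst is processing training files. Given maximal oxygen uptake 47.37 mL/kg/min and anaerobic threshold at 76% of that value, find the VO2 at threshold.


Percentage as decimal = 0.76
VO2 at AT = 47.37 * 0.76 = 36.0 mL/kg/min

36.0 mL/kg/min


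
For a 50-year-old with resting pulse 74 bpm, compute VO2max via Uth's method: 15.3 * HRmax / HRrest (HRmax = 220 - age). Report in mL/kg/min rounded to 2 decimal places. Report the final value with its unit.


Step 1: HRmax = 220 - 50 = 170 bpm
Step 2: Ratio = 170 / 74 = 2.2973
Step 3: VO2max = 15.3 * 2.2973 = 35.15 mL/kg/min

35.15 mL/kg/min


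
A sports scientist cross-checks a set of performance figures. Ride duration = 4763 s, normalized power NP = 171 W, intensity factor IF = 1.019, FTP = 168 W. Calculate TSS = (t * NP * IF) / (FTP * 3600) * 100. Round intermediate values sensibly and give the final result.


Numerator = 4763 * 171 * 1.019 = 829947.987
Denominator = 168 * 3600 = 604800
TSS = 829947.987 / 604800 * 100
= 137.23

137.23 TSS


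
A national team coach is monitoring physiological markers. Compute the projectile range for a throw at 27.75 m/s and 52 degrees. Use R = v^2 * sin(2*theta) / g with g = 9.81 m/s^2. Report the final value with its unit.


Two times the angle = 104 degrees
sin(104) = 0.970296
R = 770.0625 * 0.970296 / 9.81 = 76.166 m

76.166 m


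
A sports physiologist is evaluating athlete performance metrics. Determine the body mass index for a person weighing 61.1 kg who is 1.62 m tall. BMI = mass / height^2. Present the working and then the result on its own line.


BMI = mass / height^2
= 61.1 / 1.62^2
= 61.1 / 2.6244
= 23.28 kg/m^2

23.28 kg/m^2


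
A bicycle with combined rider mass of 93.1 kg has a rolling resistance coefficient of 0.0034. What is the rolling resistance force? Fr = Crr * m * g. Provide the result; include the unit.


Fr = 0.0034 * 93.1 * 9.81
= 0.31654 * 9.81
= 3.105 N

3.105 N


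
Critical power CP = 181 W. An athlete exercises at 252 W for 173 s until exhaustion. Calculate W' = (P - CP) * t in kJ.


P - CP = 252 - 181 = 71 W
W' = 71 * 173 = 12283 J
= 12283 / 1000 = 12.283 kJ

12.283 kJ


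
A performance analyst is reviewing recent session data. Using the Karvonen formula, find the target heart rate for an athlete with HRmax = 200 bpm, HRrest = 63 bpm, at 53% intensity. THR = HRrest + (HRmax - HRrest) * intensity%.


HRR = 200 - 63 = 137
THR = 63 + 137 * 0.53
= 63 + 72.61
= 135.61 bpm

135.61 bpm


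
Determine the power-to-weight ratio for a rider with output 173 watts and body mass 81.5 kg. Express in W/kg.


P/W = 173 / 81.5 = 2.123 W/kg

2.123 W/kg


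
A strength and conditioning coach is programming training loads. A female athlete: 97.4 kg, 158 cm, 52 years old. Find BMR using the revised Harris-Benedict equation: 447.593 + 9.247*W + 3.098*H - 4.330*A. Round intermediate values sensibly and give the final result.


Intercept = 447.593
Weight contribution = 9.247 * 97.4 = 900.6578
Height contribution = 3.098 * 158 = 489.484
Age contribution = 4.33 * 52 = 225.16
BMR = 447.593 + 900.6578 + 489.484 - 225.16
= 1612.57 kcal/day

1612.57 kcal/day


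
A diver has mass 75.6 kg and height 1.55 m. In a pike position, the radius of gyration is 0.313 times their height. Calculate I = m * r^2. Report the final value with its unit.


r = 0.313 * 1.55 = 0.48515 m
I = m * r^2 = 75.6 * 0.235371 = 17.794 kg*m^2

17.794 kg*m^2


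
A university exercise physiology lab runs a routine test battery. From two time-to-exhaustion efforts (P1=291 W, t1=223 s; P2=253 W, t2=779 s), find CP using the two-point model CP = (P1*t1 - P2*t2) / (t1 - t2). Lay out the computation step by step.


Work in trial 1 = 64893 J
Work in trial 2 = 197087 J
Delta work = -132194 J
Delta time = -556 s
CP = -132194 / -556 = 237.76 W

237.76 W


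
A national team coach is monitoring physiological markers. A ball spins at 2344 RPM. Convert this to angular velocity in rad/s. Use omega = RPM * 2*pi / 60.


omega = 2344 * 2 * pi / 60
= 2344 * 6.28318531 / 60
= 14727.786 / 60
= 245.463 rad/s

245.463 rad/s


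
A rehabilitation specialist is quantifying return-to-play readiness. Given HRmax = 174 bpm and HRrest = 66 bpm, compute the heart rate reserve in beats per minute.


Heart rate reserve = maximum HR minus resting HR
HRR = 174 - 66 = 108 bpm

108 bpm


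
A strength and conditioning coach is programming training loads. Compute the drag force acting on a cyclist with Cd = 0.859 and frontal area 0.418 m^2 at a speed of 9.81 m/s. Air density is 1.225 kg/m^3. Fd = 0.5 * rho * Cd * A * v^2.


Step 1: v^2 = 96.2361
Step 2: Fd = 0.5 * 1.225 * 0.859 * 0.418 * 96.2361
= 21.165 N

21.165 N


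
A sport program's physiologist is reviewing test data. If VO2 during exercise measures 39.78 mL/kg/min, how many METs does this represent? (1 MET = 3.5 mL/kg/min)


METs = VO2 / 3.5 = 39.78 / 3.5 = 11.37

11.37 METs


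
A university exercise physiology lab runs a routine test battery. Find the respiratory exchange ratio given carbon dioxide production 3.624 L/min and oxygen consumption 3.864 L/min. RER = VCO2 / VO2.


VCO2 = 3.624 L/min
VO2 = 3.864 L/min
RER = 3.624 / 3.864 = 0.9379

0.9379


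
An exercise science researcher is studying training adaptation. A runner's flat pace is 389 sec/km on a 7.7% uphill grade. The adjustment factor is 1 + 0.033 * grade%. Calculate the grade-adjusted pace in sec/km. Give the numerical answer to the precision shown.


Factor = 1 + 0.033 * 7.7 = 1.2541
Adjusted pace = 389 * 1.2541
= 487.84 sec/km

487.84 s/km


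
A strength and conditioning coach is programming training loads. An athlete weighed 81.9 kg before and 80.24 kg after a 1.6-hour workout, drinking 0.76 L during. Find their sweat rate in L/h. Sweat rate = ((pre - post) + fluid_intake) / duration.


Body mass change = 1.66 kg
Total sweat loss = 1.66 + 0.76 = 2.42 L
Rate = 2.42 / 1.6 = 1.513 L/h

1.513 L/h


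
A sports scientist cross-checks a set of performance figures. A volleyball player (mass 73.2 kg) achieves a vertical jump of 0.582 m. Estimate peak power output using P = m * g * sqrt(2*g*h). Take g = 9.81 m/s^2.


2 * g * h = 2 * 9.81 * 0.582 = 11.41884
sqrt(11.41884) = 3.379177 m/s
P = 73.2 * 9.81 * 3.379177 = 2426.56 W

2426.56 W


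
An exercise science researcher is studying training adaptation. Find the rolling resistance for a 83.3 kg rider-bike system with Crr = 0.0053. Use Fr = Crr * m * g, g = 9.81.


m * g = 83.3 * 9.81 = 817.173 N
Fr = 0.0053 * 817.173 = 4.331 N

4.331 N


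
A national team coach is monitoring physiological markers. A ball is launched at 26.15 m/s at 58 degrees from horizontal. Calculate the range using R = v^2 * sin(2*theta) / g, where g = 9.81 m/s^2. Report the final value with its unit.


sin(2 * 58) = sin(116) = 0.898794
v^2 = 26.15^2 = 683.8225
R = 683.8225 * 0.898794 / 9.81
= 62.652 m

62.652 m


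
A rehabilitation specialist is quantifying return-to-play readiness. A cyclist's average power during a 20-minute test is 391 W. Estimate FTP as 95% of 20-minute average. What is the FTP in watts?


FTP = 20-min power * 0.95
= 391 * 0.95
= 371.45 W

371.45 W


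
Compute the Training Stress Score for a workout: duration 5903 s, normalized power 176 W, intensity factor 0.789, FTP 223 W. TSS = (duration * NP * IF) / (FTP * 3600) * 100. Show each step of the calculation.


Product = 5903 * 176 * 0.789 = 819714.192
Base = 223 * 3600 = 802800
TSS = 819714.192 / 802800 * 100 = 102.11

102.11 TSS


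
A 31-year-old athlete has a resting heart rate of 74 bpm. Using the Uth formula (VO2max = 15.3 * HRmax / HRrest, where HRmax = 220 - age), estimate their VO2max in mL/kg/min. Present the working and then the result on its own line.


HRmax = 220 - 31 = 189 bpm
Ratio = HRmax / HRrest = 189 / 74 = 2.5541
VO2max = 15.3 * 2.5541 = 39.08 mL/kg/min

39.08 mL/kg/min


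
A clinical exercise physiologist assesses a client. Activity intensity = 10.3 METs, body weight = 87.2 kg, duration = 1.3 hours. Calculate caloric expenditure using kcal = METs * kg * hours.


kcal = 10.3 * 87.2 * 1.3
= 898.16 * 1.3
= 1167.61 kcal

1167.61 kcal


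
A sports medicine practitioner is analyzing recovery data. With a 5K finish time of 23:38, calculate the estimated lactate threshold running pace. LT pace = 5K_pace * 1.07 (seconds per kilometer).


Race duration = 1418 s for 5 km
Average pace = 1418 / 5 = 283.6 s/km
LT pace = 283.6 * 1.07
= 303.45 s/km

303.45 s/km


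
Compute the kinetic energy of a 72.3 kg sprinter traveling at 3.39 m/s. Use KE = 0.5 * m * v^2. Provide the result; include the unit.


Velocity squared = 11.4921
KE = 0.5 * 72.3 * 11.4921 = 415.44 J

415.44 J


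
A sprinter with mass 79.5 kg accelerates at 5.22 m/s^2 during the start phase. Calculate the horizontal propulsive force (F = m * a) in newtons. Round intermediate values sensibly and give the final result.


F = m * a
= 79.5 * 5.22
= 414.99 N

414.99 N


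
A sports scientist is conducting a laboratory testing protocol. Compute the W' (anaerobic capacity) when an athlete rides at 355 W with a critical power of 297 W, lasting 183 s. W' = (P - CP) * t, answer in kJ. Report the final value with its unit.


Above-CP power = 58 W
Duration = 183 s
W' = 58 * 183 = 10614 J
Convert: 10614 / 1000 = 10.614 kJ

10.614 kJ


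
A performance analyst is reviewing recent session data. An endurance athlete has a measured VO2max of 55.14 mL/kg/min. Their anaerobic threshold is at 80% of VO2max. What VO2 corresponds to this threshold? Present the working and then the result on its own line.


Anaerobic threshold VO2 = VO2max * 80%
= 55.14 * 0.8
= 44.11 mL/kg/min

44.11 mL/kg/min


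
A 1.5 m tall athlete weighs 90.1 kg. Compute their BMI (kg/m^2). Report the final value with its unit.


height^2 = 2.25 m^2
BMI = 90.1 / 2.25 = 40.04 kg/m^2

40.04 kg/m^2


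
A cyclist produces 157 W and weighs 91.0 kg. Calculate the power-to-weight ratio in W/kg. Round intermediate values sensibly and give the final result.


P/W = power / mass
= 157 / 91.0
= 1.725 W/kg

1.725 W/kg


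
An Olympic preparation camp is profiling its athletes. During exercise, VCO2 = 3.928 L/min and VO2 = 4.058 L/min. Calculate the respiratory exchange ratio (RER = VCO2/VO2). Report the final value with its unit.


RER = VCO2 / VO2
= 3.928 / 4.058
= 0.968

0.968


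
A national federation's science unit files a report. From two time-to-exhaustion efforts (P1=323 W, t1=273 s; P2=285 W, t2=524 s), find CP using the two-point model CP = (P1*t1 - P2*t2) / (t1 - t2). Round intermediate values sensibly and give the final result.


Work in trial 1 = 88179 J
Work in trial 2 = 149340 J
Delta work = -61161 J
Delta time = -251 s
CP = -61161 / -251 = 243.67 W

243.67 W


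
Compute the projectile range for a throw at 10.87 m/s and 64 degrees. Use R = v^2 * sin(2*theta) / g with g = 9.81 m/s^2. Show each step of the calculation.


Two times the angle = 128 degrees
sin(128) = 0.788011
R = 118.1569 * 0.788011 / 9.81 = 9.491 m

9.491 m


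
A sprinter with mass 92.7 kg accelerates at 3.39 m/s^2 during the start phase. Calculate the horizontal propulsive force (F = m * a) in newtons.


F = m * a
= 92.7 * 3.39
= 314.25 N

314.25 N


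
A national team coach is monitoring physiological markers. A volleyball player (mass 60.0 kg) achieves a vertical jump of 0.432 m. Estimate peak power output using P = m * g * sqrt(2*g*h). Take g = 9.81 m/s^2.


2 * g * h = 2 * 9.81 * 0.432 = 8.47584
sqrt(8.47584) = 2.91133 m/s
P = 60.0 * 9.81 * 2.91133 = 1713.61 W

1713.61 W


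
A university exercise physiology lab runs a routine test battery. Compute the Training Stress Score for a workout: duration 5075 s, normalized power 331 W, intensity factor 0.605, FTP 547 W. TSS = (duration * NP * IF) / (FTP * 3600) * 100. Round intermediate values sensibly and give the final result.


Product = 5075 * 331 * 0.605 = 1016294.125
Base = 547 * 3600 = 1969200
TSS = 1016294.125 / 1969200 * 100 = 51.61

51.61 TSS


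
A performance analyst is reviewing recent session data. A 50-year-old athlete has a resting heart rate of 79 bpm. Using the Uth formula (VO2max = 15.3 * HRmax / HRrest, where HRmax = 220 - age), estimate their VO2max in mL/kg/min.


HRmax = 220 - 50 = 170 bpm
Ratio = HRmax / HRrest = 170 / 79 = 2.1519
VO2max = 15.3 * 2.1519 = 32.92 mL/kg/min

32.92 mL/kg/min


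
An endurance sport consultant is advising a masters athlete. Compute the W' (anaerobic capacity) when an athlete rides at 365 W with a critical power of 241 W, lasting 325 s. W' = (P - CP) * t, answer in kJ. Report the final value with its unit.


Above-CP power = 124 W
Duration = 325 s
W' = 124 * 325 = 40300 J
Convert: 40300 / 1000 = 40.3 kJ

40.3 kJ


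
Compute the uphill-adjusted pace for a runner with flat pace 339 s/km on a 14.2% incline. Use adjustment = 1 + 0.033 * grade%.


Adjustment factor = 1 + 0.033 * 14.2 = 1.4686
Grade-adjusted pace = 339 * 1.4686 = 497.86 s/km

497.86 s/km


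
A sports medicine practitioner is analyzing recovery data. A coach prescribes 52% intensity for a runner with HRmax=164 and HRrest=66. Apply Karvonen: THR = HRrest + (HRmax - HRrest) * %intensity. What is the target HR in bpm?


Heart rate reserve = 164 - 66 = 98
Intensity fraction = 52 / 100 = 0.52
THR = 66 + 98 * 0.52 = 116.96 bpm

116.96 bpm


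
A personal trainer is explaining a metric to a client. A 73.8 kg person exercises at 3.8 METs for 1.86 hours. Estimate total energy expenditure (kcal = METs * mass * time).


Energy = METs * mass(kg) * time(h)
= 3.8 * 73.8 * 1.86
= 521.62 kcal

521.62 kcal


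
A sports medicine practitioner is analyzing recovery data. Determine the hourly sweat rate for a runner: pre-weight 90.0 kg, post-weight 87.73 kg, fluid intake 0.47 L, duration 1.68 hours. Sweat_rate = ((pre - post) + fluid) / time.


Mass lost = 90.0 - 87.73 = 2.27 kg
Add fluid consumed: 2.27 + 0.47 = 2.74 L total sweat
Sweat rate = 2.74 / 1.68 = 1.631 L/h

1.631 L/h


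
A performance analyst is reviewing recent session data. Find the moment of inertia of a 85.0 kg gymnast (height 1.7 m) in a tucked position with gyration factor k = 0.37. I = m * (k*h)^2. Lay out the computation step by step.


Radius of gyration = 0.37 * 1.7 = 0.629 m
I = 85.0 * 0.629^2
= 85.0 * 0.395641
= 33.629 kg*m^2

33.629 kg*m^2


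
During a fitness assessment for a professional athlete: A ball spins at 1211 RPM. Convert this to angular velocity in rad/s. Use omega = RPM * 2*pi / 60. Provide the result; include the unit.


omega = 1211 * 2 * pi / 60
= 1211 * 6.28318531 / 60
= 7608.937 / 60
= 126.816 rad/s

126.816 rad/s


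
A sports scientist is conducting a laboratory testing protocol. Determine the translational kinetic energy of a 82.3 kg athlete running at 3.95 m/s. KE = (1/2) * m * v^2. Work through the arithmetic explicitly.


KE = 0.5 * m * v^2
= 0.5 * 82.3 * 3.95^2
= 0.5 * 82.3 * 15.6025
= 642.04 J

642.04 J


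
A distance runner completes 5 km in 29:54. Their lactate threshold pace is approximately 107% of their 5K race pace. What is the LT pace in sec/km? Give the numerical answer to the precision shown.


Convert to seconds: 29 min 54 s = 1794 s
Pace per km = 1794 / 5 = 358.8 s/km
LT pace = 358.8 * 1.07 = 383.92 s/km

383.92 s/km


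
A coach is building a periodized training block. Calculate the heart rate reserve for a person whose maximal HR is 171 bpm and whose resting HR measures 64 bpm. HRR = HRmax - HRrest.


HRmax = 171 bpm
HRrest = 64 bpm
HRR = 171 - 64 = 107 bpm

107 bpm


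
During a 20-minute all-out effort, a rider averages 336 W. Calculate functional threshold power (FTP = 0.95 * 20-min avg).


FTP = 0.95 * 336
= 319.2 W

319.2 W


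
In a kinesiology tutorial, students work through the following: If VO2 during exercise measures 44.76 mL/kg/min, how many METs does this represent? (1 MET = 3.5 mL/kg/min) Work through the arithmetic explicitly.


METs = VO2 / 3.5 = 44.76 / 3.5 = 12.79

12.79 METs


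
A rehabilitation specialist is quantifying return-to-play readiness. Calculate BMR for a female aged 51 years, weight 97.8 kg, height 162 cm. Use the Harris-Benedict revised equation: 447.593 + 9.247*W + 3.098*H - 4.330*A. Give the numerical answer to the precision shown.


Substituting values:
W term = 9.247 * 97.8 = 904.3566
H term = 3.098 * 162 = 501.876
A term = 4.330 * 51 = 220.83
BMR = 1633.0 kcal/day

1633.0 kcal/day


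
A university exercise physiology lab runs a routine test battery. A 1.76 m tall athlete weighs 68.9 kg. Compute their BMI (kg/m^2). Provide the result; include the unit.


height^2 = 3.0976 m^2
BMI = 68.9 / 3.0976 = 22.24 kg/m^2

22.24 kg/m^2


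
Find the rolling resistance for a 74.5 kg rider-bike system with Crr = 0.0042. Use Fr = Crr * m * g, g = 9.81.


m * g = 74.5 * 9.81 = 730.845 N
Fr = 0.0042 * 730.845 = 3.07 N

3.07 N


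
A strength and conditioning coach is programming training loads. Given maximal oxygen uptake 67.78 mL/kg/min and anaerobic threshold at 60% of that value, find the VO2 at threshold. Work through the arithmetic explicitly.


Percentage as decimal = 0.6
VO2 at AT = 67.78 * 0.6 = 40.67 mL/kg/min

40.67 mL/kg/min


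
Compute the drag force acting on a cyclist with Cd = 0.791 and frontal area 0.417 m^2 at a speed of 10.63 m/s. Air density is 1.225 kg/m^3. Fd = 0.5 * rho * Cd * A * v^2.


Step 1: v^2 = 112.9969
Step 2: Fd = 0.5 * 1.225 * 0.791 * 0.417 * 112.9969
= 22.829 N

22.829 N


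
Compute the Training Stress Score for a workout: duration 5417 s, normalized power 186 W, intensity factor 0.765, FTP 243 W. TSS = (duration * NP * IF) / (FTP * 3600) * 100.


Product = 5417 * 186 * 0.765 = 770784.93
Base = 243 * 3600 = 874800
TSS = 770784.93 / 874800 * 100 = 88.11

88.11 TSS


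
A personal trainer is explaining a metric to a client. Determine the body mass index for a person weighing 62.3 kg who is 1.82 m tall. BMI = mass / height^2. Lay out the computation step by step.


BMI = mass / height^2
= 62.3 / 1.82^2
= 62.3 / 3.3124
= 18.81 kg/m^2

18.81 kg/m^2


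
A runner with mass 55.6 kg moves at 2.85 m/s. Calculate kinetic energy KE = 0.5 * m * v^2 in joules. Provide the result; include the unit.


v^2 = 2.85^2 = 8.1225
KE = 0.5 * 55.6 * 8.1225
= 225.81 J

225.81 J


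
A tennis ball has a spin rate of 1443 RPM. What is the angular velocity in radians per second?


Convert RPM to rad/s: multiply by 2*pi and divide by 60
omega = 1443 * 2 * pi / 60
= 151.111 rad/s

151.111 rad/s


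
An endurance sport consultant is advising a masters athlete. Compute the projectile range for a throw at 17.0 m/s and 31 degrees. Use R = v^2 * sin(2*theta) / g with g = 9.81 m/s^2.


Two times the angle = 62 degrees
sin(62) = 0.882948
R = 289.0 * 0.882948 / 9.81 = 26.011 m

26.011 m


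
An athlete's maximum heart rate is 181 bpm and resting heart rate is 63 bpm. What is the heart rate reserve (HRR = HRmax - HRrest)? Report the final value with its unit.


HRR = HRmax - HRrest
= 181 - 63
= 118 bpm

118 bpm


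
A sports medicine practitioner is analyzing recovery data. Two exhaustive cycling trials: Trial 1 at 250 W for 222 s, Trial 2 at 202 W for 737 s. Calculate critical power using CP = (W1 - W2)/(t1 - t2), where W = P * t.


W1 = 250 * 222 = 55500 J
W2 = 202 * 737 = 148874 J
CP = (55500 - 148874) / (222 - 737)
= -93374 / -515
= 181.31 W

181.31 W


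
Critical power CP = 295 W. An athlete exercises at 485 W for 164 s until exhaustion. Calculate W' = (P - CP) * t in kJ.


P - CP = 485 - 295 = 190 W
W' = 190 * 164 = 31160 J
= 31160 / 1000 = 31.16 kJ

31.16 kJ


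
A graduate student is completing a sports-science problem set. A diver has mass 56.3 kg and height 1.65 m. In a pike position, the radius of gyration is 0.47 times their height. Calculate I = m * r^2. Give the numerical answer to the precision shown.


r = 0.47 * 1.65 = 0.7755 m
I = m * r^2 = 56.3 * 0.6014 = 33.859 kg*m^2

33.859 kg*m^2


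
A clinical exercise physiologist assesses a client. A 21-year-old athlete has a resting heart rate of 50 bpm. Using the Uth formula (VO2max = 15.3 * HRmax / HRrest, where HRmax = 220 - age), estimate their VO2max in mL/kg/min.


HRmax = 220 - 21 = 199 bpm
Ratio = HRmax / HRrest = 199 / 50 = 3.98
VO2max = 15.3 * 3.98 = 60.89 mL/kg/min

60.89 mL/kg/min


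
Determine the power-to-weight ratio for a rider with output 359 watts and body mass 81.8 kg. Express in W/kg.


P/W = 359 / 81.8 = 4.389 W/kg

4.389 W/kg


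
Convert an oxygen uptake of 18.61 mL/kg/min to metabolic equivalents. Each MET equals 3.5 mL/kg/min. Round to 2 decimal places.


One MET = 3.5 mL/kg/min
Number of METs = 18.61 / 3.5
= 5.32 METs

5.32 METs


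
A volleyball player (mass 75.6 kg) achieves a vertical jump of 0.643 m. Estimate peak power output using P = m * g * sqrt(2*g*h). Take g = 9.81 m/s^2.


2 * g * h = 2 * 9.81 * 0.643 = 12.61566
sqrt(12.61566) = 3.551853 m/s
P = 75.6 * 9.81 * 3.551853 = 2634.18 W

2634.18 W


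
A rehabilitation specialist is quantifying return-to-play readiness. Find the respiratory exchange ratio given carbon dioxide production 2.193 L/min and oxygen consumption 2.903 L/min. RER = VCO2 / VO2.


VCO2 = 2.193 L/min
VO2 = 2.903 L/min
RER = 2.193 / 2.903 = 0.7554

0.7554


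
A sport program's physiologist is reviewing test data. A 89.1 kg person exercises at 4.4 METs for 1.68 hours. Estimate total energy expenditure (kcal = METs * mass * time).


Energy = METs * mass(kg) * time(h)
= 4.4 * 89.1 * 1.68
= 658.63 kcal

658.63 kcal


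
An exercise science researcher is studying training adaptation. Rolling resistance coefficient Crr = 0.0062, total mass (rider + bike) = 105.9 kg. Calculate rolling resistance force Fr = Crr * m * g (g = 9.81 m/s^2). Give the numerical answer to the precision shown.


Fr = Crr * m * g
= 0.0062 * 105.9 * 9.81
= 6.441 N

6.441 N


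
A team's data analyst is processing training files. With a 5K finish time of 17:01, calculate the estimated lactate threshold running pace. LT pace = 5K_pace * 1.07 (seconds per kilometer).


Race duration = 1021 s for 5 km
Average pace = 1021 / 5 = 204.2 s/km
LT pace = 204.2 * 1.07
= 218.49 s/km

218.49 s/km


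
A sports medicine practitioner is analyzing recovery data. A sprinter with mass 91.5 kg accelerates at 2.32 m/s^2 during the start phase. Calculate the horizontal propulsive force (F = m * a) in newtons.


F = m * a
= 91.5 * 2.32
= 212.28 N

212.28 N


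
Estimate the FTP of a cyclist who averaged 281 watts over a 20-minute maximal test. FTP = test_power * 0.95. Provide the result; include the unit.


FTP = 281 * 0.95 = 266.95 W

266.95 W


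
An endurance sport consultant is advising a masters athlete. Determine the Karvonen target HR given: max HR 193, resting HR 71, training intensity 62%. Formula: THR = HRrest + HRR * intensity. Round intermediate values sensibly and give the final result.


HRR = HRmax - HRrest = 193 - 71 = 122
THR = 71 + 122 * 0.62
= 146.64 bpm

146.64 bpm


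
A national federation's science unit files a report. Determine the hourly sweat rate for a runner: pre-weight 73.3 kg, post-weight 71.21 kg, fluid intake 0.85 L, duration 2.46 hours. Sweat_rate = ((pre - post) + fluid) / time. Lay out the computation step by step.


Mass lost = 73.3 - 71.21 = 2.09 kg
Add fluid consumed: 2.09 + 0.85 = 2.94 L total sweat
Sweat rate = 2.94 / 2.46 = 1.195 L/h

1.195 L/h


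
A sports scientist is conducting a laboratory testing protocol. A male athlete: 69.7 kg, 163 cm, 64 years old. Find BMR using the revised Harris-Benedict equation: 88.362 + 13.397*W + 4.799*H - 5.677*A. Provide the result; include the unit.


Intercept = 88.362
Weight contribution = 13.397 * 69.7 = 933.7709
Height contribution = 4.799 * 163 = 782.237
Age contribution = 5.677 * 64 = 363.328
BMR = 88.362 + 933.7709 + 782.237 - 363.328
= 1441.04 kcal/day

1441.04 kcal/day


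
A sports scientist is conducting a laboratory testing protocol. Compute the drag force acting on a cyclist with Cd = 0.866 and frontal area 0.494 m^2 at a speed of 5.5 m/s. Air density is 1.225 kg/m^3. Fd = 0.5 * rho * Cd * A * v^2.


Step 1: v^2 = 30.25
Step 2: Fd = 0.5 * 1.225 * 0.866 * 0.494 * 30.25
= 7.926 N

7.926 N


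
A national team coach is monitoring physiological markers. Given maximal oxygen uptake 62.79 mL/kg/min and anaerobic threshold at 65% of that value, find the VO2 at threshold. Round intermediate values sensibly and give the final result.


Percentage as decimal = 0.65
VO2 at AT = 62.79 * 0.65 = 40.81 mL/kg/min

40.81 mL/kg/min


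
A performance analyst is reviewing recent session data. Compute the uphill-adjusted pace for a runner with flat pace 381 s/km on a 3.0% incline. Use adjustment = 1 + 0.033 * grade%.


Adjustment factor = 1 + 0.033 * 3.0 = 1.099
Grade-adjusted pace = 381 * 1.099 = 418.72 s/km

418.72 s/km


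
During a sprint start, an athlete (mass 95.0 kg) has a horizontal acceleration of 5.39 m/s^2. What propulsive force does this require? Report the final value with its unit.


Propulsive force = mass * acceleration
= 95.0 kg * 5.39 m/s^2
= 512.05 N

512.05 N


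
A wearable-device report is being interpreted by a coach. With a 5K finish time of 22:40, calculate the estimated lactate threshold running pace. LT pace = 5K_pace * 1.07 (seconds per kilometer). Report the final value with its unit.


Race duration = 1360 s for 5 km
Average pace = 1360 / 5 = 272.0 s/km
LT pace = 272.0 * 1.07
= 291.04 s/km

291.04 s/km


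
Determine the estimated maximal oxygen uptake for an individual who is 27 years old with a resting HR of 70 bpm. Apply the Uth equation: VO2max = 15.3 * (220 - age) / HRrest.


HRmax = 220 - 27 = 193
VO2max = 15.3 * (193 / 70)
= 15.3 * 2.7571
= 42.18 mL/kg/min

42.18 mL/kg/min


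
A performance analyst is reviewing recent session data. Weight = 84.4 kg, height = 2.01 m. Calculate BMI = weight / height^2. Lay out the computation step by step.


height^2 = 2.01^2 = 4.0401
BMI = 84.4 / 4.0401 = 20.89 kg/m^2

20.89 kg/m^2


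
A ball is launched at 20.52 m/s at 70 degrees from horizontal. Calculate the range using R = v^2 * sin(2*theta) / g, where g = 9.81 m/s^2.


sin(2 * 70) = sin(140) = 0.642788
v^2 = 20.52^2 = 421.0704
R = 421.0704 * 0.642788 / 9.81
= 27.59 m

27.59 m


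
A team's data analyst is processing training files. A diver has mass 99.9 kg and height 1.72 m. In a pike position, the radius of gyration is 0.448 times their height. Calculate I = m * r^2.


r = 0.448 * 1.72 = 0.77056 m
I = m * r^2 = 99.9 * 0.593763 = 59.317 kg*m^2

59.317 kg*m^2


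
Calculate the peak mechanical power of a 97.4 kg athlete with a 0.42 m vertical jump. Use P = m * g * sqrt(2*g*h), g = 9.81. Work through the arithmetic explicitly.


First, sqrt(2gh) = sqrt(2 * 9.81 * 0.42)
= sqrt(8.2404) = 2.87061 m/s
Power = 97.4 * 9.81 * 2.87061 = 2742.85 W

2742.85 W


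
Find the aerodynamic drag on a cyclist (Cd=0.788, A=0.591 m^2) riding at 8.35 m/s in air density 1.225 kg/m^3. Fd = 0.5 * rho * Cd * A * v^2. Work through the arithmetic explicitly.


Fd = 0.5 * 1.225 * 0.788 * 0.591 * 8.35^2
= 0.5 * 1.225 * 0.788 * 0.591 * 69.7225
= 19.888 N

19.888 N


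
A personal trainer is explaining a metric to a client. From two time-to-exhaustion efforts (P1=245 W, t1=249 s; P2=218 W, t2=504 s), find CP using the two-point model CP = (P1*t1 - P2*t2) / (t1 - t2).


Work in trial 1 = 61005 J
Work in trial 2 = 109872 J
Delta work = -48867 J
Delta time = -255 s
CP = -48867 / -255 = 191.64 W

191.64 W


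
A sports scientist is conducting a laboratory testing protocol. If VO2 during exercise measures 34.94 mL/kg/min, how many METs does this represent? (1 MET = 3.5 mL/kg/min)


METs = VO2 / 3.5 = 34.94 / 3.5 = 9.98

9.98 METs


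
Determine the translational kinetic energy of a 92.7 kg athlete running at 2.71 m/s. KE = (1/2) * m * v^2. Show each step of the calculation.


KE = 0.5 * m * v^2
= 0.5 * 92.7 * 2.71^2
= 0.5 * 92.7 * 7.3441
= 340.4 J

340.4 J
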